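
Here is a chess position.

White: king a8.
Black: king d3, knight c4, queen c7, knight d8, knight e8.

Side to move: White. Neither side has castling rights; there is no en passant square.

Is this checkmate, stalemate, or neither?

White to move; white king on a8.
In check: no.
King squares — a7: attacked by Qc7; b7: attacked by Qc7; b8: attacked by Qc7.
Legal moves for White: none.
Not in check and no legal moves → stalemate.

stalemate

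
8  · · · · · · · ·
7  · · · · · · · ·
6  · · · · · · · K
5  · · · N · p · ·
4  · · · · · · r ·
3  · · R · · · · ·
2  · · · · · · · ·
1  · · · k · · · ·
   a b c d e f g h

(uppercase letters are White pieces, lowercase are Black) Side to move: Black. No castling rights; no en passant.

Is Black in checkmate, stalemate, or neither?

Black to move; black king on d1.
In check: no.
Legal moves for Black: Rg8, Rg7, Rg6+, Rg5, Rh4+, Rf4, Re4, Rd4, Rc4, Rb4, Ra4, Rg3, Rg2, Rg1, Ke2, Kd2, Ke1, f4.
Black has 18 legal moves and is not in check → neither.

neither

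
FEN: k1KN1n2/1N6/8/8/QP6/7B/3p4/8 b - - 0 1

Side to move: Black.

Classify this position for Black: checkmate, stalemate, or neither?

checkmate

Black to move; black king on a8.
In check: yes, from the white queen on a4.
King squares — a7: attacked by Qa4; b7: attacked by Kc8; b8: attacked by Kc8.
Legal moves for Black: none.
In check with no legal moves → checkmate.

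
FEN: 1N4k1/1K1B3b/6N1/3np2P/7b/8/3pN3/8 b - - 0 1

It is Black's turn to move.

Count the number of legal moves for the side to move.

23

Black to move; king on g8.
In check: no.
Legal moves: Kg7, Kf7, Bxg6, Ne7, Nc7, Nf6, Nb6, Nf4, Nb4, Ne3, Nc3, Bd8, Be7, Bf6, Bg5, Bg3, Bf2, Be1, e4, d1=Q, d1=R, d1=B, d1=N.
Count: 23.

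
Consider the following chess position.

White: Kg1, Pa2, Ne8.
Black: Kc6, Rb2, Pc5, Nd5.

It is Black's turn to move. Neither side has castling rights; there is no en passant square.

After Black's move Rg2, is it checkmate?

no

After Rg2: white king on g1; in check: yes, from the black rook on g2.
White has 3 legal replies: Kxg2, Kh1, Kf1.
In check but a legal move exists → not checkmate.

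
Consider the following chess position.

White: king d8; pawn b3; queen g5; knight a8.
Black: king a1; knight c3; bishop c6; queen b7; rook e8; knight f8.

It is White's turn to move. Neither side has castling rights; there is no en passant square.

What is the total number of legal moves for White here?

0

White to move; king on d8.
In check: yes, from the black rook on e8.
Legal moves: none.
Count: 0.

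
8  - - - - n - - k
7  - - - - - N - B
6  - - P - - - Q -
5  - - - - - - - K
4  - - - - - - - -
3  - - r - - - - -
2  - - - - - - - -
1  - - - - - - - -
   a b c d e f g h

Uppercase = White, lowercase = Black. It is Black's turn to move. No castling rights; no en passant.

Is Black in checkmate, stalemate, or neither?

Black to move; black king on h8.
In check: yes, from the white knight on f7.
King squares — g7: attacked by Qg6; h7: attacked by Qg6; g8: attacked by Qg6.
Legal moves for Black: none.
In check with no legal moves → checkmate.

checkmate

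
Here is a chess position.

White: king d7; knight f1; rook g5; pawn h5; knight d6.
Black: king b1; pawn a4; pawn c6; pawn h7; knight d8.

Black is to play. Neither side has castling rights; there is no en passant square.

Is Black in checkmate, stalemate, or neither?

Black to move; black king on b1.
In check: no.
Legal moves for Black: Nf7, Nb7, Ne6, Kc2, Kb2, Ka2, Kc1, Ka1, h6, c5, a3.
Black has 11 legal moves and is not in check → neither.

neither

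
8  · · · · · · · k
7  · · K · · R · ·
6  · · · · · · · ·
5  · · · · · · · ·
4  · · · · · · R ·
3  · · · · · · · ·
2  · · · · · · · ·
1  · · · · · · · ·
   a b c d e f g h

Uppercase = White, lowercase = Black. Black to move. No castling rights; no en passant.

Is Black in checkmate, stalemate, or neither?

Black to move; black king on h8.
In check: no.
King squares — g7: attacked by Rg4; h7: attacked by Rf7; g8: attacked by Rg4.
Legal moves for Black: none.
Not in check and no legal moves → stalemate.

stalemate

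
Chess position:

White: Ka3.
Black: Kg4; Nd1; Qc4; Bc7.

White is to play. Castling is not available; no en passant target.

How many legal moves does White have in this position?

0

White to move; king on a3.
In check: no.
Legal moves: none.
Count: 0.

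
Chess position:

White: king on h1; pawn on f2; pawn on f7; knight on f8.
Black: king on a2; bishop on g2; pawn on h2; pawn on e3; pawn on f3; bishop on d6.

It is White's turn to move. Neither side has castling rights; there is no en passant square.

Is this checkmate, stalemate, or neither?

checkmate

White to move; white king on h1.
In check: yes, from the black bishop on g2.
King squares — g1: attacked by Ph2; g2: attacked by Pf3; h2: attacked by Bd6.
Legal moves for White: none.
In check with no legal moves → checkmate.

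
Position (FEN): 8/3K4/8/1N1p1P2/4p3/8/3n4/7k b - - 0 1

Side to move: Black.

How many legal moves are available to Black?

Black to move; king on h1.
In check: no.
Legal moves: Nc4, Nf3, Nb3, Nf1, Nb1, Kh2, Kg2, Kg1, d4, e3.
Count: 10.

10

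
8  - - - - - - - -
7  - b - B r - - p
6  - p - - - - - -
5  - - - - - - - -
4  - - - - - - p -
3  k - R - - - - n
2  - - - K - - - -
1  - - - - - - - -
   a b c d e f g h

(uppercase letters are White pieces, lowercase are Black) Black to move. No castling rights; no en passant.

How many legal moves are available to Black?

3

Black to move; king on a3.
In check: yes, from the white rook on c3.
Legal moves: Kb4, Kb2, Ka2.
Count: 3.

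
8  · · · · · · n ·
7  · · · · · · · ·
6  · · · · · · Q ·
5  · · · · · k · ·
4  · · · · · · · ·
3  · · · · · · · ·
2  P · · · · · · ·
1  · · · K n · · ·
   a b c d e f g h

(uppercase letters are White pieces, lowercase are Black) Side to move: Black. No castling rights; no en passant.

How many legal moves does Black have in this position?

3

Black to move; king on f5.
In check: yes, from the white queen on g6.
Legal moves: Kxg6, Ke5, Kf4.
Count: 3.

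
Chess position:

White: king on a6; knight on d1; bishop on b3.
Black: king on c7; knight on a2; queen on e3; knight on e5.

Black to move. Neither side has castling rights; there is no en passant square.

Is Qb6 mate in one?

yes

After Qb6: white king on a6; in check: yes, from the black queen on b6.
King squares — a5: attacked by Qb6; b5: attacked by Qb6; b6: attacked by Kc7; a7: attacked by Qb6; b7: attacked by Qb6.
White has no legal moves → checkmate.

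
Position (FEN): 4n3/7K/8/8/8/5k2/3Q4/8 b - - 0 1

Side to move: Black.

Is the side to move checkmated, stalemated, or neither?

neither

Black to move; black king on f3.
In check: no.
Legal moves for Black: Ng7, Nc7, Nf6+, Nd6, Kg4, Ke4, Kg3.
Black has 7 legal moves and is not in check → neither.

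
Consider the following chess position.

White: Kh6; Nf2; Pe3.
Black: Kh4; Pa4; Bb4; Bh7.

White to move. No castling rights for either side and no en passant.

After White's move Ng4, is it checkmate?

After Ng4: black king on h4; in check: no.
Black is not in check, so this cannot be checkmate.

no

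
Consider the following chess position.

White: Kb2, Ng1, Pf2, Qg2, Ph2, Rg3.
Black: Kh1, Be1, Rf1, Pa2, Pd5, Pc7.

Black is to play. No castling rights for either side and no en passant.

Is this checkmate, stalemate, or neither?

Black to move; black king on h1.
In check: yes, from the white queen on g2.
King squares — g1: attacked by Qg2; g2: attacked by Rg3; h2: attacked by Qg2.
Legal moves for Black: none.
In check with no legal moves → checkmate.

checkmate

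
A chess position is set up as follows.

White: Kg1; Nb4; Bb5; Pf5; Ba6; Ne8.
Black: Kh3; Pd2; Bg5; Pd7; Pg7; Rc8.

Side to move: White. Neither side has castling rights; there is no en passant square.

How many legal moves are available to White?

22

White to move; king on g1.
In check: no.
Legal moves: Nxg7, Nc7, Nf6, Nd6, Bxc8, Bb7, Bxd7, Bc6, Bc4, Ba4, Bd3, Be2, Bf1+, Nc6, Nd5, Nd3, Nc2, Na2, Kf2, Kh1, Kf1, f6.
Count: 22.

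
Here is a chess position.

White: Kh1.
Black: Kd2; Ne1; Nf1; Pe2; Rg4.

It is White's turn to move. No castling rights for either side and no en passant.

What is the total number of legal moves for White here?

0

White to move; king on h1.
In check: no.
Legal moves: none.
Count: 0.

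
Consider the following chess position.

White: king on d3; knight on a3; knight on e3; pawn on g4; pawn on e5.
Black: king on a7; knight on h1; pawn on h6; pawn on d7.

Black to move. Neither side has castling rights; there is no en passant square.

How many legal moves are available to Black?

10

Black to move; king on a7.
In check: no.
Legal moves: Kb8, Ka8, Kb7, Kb6, Ka6, Ng3, Nf2+, d6, h5, d5.
Count: 10.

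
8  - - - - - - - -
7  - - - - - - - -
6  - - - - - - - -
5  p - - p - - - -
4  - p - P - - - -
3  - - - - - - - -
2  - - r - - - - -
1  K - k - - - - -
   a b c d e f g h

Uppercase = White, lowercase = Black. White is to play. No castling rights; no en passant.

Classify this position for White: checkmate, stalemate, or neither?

White to move; white king on a1.
In check: no.
King squares — b1: attacked by Kc1; a2: attacked by Rc2; b2: attacked by Kc1.
Legal moves for White: none.
Not in check and no legal moves → stalemate.

stalemate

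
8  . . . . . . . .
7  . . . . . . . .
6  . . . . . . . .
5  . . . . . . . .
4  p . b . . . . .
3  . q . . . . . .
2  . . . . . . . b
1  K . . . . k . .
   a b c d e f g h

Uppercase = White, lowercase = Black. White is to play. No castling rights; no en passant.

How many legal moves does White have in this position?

0

White to move; king on a1.
In check: no.
Legal moves: none.
Count: 0.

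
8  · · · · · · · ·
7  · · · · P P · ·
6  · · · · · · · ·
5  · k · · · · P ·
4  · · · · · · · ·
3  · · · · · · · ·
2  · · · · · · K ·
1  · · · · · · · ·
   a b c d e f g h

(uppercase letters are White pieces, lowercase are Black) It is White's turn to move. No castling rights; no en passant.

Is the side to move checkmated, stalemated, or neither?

neither

White to move; white king on g2.
In check: no.
Legal moves for White: Kh3, Kg3, Kf3, Kh2, Kf2, Kh1, Kg1, Kf1, f8=Q, f8=R, f8=B, f8=N, e8=Q+, e8=R, e8=B+, e8=N, g6.
White has 17 legal moves and is not in check → neither.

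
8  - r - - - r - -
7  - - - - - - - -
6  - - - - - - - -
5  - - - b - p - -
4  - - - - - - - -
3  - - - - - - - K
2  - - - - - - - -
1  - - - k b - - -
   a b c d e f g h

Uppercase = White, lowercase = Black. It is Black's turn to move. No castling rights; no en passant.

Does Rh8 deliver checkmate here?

yes

After Rh8: white king on h3; in check: yes, from the black rook on h8.
King squares — g2: attacked by Bd5; h2: attacked by Rh8; g3: attacked by Be1; g4: attacked by Pf5; h4: attacked by Be1.
White has no legal moves → checkmate.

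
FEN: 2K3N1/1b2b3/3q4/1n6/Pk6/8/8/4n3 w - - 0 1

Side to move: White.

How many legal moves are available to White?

White to move; king on c8.
In check: yes, from the black bishop on b7.
Legal moves: Kxb7.
Count: 1.

1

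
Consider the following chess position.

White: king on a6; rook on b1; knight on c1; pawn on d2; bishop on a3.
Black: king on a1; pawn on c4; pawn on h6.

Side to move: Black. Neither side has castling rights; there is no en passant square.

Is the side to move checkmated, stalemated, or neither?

Black to move; black king on a1.
In check: yes, from the white rook on b1.
King squares — b1: available; a2: attacked by Nc1; b2: attacked by Rb1.
Legal moves for Black: Kxb1.
Black is in check but has 1 legal move → neither.

neither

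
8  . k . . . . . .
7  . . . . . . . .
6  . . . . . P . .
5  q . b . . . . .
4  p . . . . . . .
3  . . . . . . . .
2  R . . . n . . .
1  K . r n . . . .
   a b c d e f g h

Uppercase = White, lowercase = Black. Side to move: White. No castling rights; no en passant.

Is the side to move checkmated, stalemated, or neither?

checkmate

White to move; white king on a1.
In check: yes, from the black rook on c1.
King squares — b1: attacked by Rc1; a2: own rook; b2: attacked by Nd1.
Legal moves for White: none.
In check with no legal moves → checkmate.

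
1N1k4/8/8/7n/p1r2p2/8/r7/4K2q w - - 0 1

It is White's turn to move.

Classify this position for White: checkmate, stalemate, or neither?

checkmate

White to move; white king on e1.
In check: yes, from the black queen on h1.
King squares — d1: attacked by Qh1; f1: attacked by Qh1; d2: attacked by Ra2; e2: attacked by Ra2; f2: attacked by Ra2.
Legal moves for White: none.
In check with no legal moves → checkmate.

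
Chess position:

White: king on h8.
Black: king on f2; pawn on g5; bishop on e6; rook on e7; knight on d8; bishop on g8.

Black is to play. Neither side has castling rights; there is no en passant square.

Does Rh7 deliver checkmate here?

After Rh7: white king on h8; in check: yes, from the black rook on h7.
King squares — g7: attacked by Rh7; h7: attacked by Bg8; g8: attacked by Be6.
White has no legal moves → checkmate.

yes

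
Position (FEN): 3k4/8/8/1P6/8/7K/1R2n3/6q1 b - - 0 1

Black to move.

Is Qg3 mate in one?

yes

After Qg3: white king on h3; in check: yes, from the black queen on g3.
King squares — g2: attacked by Qg3; h2: attacked by Qg3; g3: attacked by Ne2; g4: attacked by Qg3; h4: attacked by Qg3.
White has no legal moves → checkmate.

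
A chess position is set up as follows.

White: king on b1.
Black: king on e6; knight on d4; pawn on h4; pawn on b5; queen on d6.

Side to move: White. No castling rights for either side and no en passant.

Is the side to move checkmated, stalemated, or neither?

neither

White to move; white king on b1.
In check: no.
Legal moves for White: Kb2, Ka2, Kc1, Ka1.
White has 4 legal moves and is not in check → neither.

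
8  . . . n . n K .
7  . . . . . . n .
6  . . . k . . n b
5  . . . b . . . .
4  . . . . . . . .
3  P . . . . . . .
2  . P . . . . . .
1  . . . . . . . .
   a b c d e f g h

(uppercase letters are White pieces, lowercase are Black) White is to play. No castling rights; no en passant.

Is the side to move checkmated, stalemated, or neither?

White to move; white king on g8.
In check: yes, from the black bishop on d5.
King squares — f7: attacked by Bd5; g7: attacked by Bh6; h7: attacked by Nf8; f8: attacked by Ng6; h8: attacked by Ng6.
Legal moves for White: none.
In check with no legal moves → checkmate.

checkmate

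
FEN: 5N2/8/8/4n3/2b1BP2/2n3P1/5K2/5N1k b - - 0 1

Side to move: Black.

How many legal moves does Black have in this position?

2

Black to move; king on h1.
In check: yes, from the white bishop on e4.
Legal moves: Nf3, Nxe4+.
Count: 2.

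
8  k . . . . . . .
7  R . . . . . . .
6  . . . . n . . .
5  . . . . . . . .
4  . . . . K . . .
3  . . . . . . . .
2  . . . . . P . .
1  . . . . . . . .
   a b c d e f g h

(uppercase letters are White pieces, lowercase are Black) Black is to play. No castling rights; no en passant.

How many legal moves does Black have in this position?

Black to move; king on a8.
In check: yes, from the white rook on a7.
Legal moves: Kb8, Kxa7.
Count: 2.

2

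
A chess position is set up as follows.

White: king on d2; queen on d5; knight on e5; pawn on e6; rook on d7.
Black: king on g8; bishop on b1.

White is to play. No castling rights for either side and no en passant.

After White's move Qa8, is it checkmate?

yes

After Qa8: black king on g8; in check: yes, from the white queen on a8.
King squares — f7: attacked by Ne5; g7: attacked by Rd7; h7: attacked by Rd7; f8: attacked by Qa8; h8: attacked by Qa8.
Black has no legal moves → checkmate.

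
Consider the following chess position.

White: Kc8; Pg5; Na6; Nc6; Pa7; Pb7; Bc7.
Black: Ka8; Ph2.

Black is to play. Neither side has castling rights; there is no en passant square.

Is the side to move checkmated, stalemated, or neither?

Black to move; black king on a8.
In check: yes, from the white pawn on b7.
King squares — a7: attacked by Nc6; b7: attacked by Kc8; b8: attacked by Na6.
Legal moves for Black: none.
In check with no legal moves → checkmate.

checkmate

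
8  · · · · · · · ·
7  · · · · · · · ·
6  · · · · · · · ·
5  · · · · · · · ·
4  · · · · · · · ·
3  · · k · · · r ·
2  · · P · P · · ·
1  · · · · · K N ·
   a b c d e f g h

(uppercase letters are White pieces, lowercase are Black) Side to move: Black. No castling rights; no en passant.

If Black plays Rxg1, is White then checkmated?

no

After Rxg1: white king on f1; in check: yes, from the black rook on g1.
White has 2 legal replies: Kf2, Kxg1.
In check but a legal move exists → not checkmate.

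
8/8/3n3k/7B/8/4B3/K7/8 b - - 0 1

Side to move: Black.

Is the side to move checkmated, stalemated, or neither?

neither

Black to move; black king on h6.
In check: yes, from the white bishop on e3.
King squares — g5: attacked by Be3; h5: available; g6: attacked by Bh5; g7: available; h7: available.
Legal moves for Black: Kh7, Kg7, Kxh5.
Black is in check but has 3 legal moves → neither.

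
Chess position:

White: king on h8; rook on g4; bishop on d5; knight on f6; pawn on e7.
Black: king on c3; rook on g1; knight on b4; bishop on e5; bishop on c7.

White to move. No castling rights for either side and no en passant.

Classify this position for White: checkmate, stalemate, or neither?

neither

White to move; white king on h8.
In check: no.
Legal moves for White include: Kg8, Kh7, Kg7, Bg8, Ba8, Bf7, Bb7, Be6, Bc6, Be4, Bc4, Bf3, Bb3, Bg2, Ba2, Bh1, Rg8, Rg7, ... (list truncated; more exist).
White has legal moves and is not in check → neither.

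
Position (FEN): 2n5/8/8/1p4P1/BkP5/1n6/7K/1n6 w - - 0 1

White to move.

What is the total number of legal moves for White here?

White to move; king on h2.
In check: no.
Legal moves: Bxb5, Bxb3, Kh3, Kg3, Kg2, Kh1, Kg1, cxb5, g6, c5.
Count: 10.

10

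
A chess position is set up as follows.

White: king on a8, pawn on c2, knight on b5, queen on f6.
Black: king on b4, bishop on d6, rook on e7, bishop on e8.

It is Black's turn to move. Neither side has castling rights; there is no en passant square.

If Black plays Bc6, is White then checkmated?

yes

After Bc6: white king on a8; in check: yes, from the black bishop on c6.
King squares — a7: attacked by Re7; b7: attacked by Bc6; b8: attacked by Bd6.
White has no legal moves → checkmate.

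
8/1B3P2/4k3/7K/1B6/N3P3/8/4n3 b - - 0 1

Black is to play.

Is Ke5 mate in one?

no

After Ke5: white king on h5; in check: no.
White is not in check, so this cannot be checkmate.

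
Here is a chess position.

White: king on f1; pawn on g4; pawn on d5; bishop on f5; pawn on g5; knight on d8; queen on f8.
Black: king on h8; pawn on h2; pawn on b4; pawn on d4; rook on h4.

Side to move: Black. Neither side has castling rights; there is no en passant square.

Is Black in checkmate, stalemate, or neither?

Black to move; black king on h8.
In check: yes, from the white queen on f8.
King squares — g7: attacked by Qf8; h7: attacked by Bf5; g8: attacked by Qf8.
Legal moves for Black: none.
In check with no legal moves → checkmate.

checkmate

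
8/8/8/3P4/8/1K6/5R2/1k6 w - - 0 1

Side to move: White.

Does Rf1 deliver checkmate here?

After Rf1: black king on b1; in check: yes, from the white rook on f1.
King squares — a1: attacked by Rf1; c1: attacked by Rf1; a2: attacked by Kb3; b2: attacked by Kb3; c2: attacked by Kb3.
Black has no legal moves → checkmate.

yes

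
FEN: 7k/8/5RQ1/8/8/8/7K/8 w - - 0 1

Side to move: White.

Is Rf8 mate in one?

yes

After Rf8: black king on h8; in check: yes, from the white rook on f8.
King squares — g7: attacked by Qg6; h7: attacked by Qg6; g8: attacked by Qg6.
Black has no legal moves → checkmate.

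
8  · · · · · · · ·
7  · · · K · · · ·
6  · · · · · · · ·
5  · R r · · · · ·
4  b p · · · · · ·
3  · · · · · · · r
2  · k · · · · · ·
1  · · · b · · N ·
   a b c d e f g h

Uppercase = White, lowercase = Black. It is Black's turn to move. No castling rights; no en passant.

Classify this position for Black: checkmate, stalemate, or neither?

Black to move; black king on b2.
In check: no.
Legal moves for Black include: Rc8, Rc7+, Rc6, Rch5, Rg5, Rf5, Re5, Rd5+, Rxb5, Rc4, Rcc3, Rc2, Rc1, Bxb5+, Bab3, Bac2, Rh8, Rh7+, ... (list truncated; more exist).
Black has legal moves and is not in check → neither.

neither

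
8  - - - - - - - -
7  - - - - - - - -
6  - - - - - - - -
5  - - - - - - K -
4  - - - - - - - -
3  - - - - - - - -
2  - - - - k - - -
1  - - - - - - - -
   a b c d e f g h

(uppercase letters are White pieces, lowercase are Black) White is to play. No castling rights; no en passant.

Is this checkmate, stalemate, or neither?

White to move; white king on g5.
In check: no.
Legal moves for White: Kh6, Kg6, Kf6, Kh5, Kf5, Kh4, Kg4, Kf4.
White has 8 legal moves and is not in check → neither.

neither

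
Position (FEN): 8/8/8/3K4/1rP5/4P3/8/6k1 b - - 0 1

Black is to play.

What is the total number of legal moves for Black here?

Black to move; king on g1.
In check: no.
Legal moves: Rb8, Rb7, Rb6, Rb5+, Rxc4, Ra4, Rb3, Rb2, Rb1, Kh2, Kg2, Kf2, Kh1, Kf1.
Count: 14.

14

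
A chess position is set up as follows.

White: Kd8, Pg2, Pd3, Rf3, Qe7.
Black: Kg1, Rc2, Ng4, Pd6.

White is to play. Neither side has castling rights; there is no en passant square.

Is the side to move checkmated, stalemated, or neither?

White to move; white king on d8.
In check: no.
Legal moves for White include: Ke8, Kd7, Qf8, Qe8, Qh7, Qg7, Qf7, Qd7, Qc7, Qb7, Qa7+, Qf6, Qe6, Qxd6, Qg5, Qe5, Qh4, Qe4, ... (list truncated; more exist).
White has legal moves and is not in check → neither.

neither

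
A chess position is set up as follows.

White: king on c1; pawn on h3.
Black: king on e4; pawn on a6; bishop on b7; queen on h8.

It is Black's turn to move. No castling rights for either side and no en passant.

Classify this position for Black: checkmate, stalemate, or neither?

Black to move; black king on e4.
In check: no.
Legal moves for Black include: Qg8, Qf8, Qe8, Qd8, Qc8+, Qb8, Qa8, Qh7, Qg7, Qh6+, Qf6, Qh5, Qe5, Qh4, Qd4, Qxh3, Qc3+, Qb2+, ... (list truncated; more exist).
Black has legal moves and is not in check → neither.

neither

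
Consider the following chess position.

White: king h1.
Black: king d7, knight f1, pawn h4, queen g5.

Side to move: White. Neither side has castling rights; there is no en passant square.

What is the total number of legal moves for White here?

0

White to move; king on h1.
In check: no.
Legal moves: none.
Count: 0.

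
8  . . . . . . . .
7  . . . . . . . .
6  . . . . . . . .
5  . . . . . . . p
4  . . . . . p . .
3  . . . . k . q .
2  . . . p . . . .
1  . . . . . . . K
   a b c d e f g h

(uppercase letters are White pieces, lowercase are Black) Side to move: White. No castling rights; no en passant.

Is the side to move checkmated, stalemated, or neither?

stalemate

White to move; white king on h1.
In check: no.
King squares — g1: attacked by Qg3; g2: attacked by Qg3; h2: attacked by Qg3.
Legal moves for White: none.
Not in check and no legal moves → stalemate.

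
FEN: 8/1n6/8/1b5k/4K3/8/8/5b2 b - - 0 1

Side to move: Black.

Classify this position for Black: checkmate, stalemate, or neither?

Black to move; black king on h5.
In check: no.
Legal moves for Black include: Nd8, Nd6+, Nc5+, Na5, Kh6, Kg6, Kg5, Kh4, Kg4, Be8, Bd7, Bc6+, Ba6, Bbc4, Ba4, Bbd3+, Bbe2, Bfc4, ... (list truncated; more exist).
Black has legal moves and is not in check → neither.

neither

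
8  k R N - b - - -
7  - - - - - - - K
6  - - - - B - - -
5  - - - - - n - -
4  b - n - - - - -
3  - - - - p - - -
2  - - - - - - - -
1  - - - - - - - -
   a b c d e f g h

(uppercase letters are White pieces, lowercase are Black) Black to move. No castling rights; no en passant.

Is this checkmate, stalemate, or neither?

Black to move; black king on a8.
In check: yes, from the white rook on b8.
Legal moves for Black: Kxb8.
Black is in check but has 1 legal move → neither.

neither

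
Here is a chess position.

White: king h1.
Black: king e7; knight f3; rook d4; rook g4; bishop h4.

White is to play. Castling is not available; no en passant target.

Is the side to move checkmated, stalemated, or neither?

stalemate

White to move; white king on h1.
In check: no.
King squares — g1: attacked by Nf3; g2: attacked by Rg4; h2: attacked by Nf3.
Legal moves for White: none.
Not in check and no legal moves → stalemate.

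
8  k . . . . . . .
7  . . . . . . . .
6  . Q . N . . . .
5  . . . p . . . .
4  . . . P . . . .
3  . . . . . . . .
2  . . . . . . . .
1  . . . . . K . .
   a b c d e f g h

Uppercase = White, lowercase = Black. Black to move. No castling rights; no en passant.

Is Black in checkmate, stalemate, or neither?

Black to move; black king on a8.
In check: no.
King squares — a7: attacked by Qb6; b7: attacked by Qb6; b8: attacked by Qb6.
Legal moves for Black: none.
Not in check and no legal moves → stalemate.

stalemate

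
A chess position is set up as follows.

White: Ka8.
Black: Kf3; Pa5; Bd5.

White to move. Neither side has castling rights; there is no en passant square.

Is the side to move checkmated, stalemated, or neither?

neither

White to move; white king on a8.
In check: yes, from the black bishop on d5.
King squares — a7: available; b7: attacked by Bd5; b8: available.
Legal moves for White: Kb8, Ka7.
White is in check but has 2 legal moves → neither.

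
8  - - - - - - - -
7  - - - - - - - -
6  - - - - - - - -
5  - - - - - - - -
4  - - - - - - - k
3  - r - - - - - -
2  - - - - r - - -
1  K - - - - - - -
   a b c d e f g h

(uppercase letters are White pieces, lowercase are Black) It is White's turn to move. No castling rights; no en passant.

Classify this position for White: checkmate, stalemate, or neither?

stalemate

White to move; white king on a1.
In check: no.
King squares — b1: attacked by Rb3; a2: attacked by Re2; b2: attacked by Re2.
Legal moves for White: none.
Not in check and no legal moves → stalemate.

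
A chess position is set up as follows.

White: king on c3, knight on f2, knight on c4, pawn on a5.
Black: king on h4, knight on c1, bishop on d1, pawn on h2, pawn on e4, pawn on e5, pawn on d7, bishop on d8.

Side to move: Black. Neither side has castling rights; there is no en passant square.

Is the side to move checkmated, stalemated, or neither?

neither

Black to move; black king on h4.
In check: no.
Legal moves for Black include: Be7, Bc7, Bf6, Bb6, Bg5, Bxa5+, Kh5, Kg5, Kg3, Bh5, Bg4, Ba4, Bf3, Bb3, Be2, Bc2, Nd3, Nb3, ... (list truncated; more exist).
Black has legal moves and is not in check → neither.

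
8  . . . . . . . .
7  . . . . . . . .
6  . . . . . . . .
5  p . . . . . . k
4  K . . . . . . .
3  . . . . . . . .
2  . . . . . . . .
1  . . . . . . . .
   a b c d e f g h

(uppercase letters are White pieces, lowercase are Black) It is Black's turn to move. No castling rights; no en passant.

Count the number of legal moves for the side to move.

5

Black to move; king on h5.
In check: no.
Legal moves: Kh6, Kg6, Kg5, Kh4, Kg4.
Count: 5.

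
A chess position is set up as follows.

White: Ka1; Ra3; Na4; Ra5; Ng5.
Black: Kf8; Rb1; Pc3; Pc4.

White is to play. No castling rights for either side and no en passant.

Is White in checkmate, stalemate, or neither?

neither

White to move; white king on a1.
In check: yes, from the black rook on b1.
King squares — b1: available; a2: available; b2: attacked by Rb1.
Legal moves for White: Ka2, Kxb1.
White is in check but has 2 legal moves → neither.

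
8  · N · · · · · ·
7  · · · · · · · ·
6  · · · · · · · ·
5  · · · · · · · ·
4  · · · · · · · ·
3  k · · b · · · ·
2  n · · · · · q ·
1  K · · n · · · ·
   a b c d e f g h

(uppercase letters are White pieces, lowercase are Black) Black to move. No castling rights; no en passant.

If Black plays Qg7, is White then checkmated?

yes

After Qg7: white king on a1; in check: yes, from the black queen on g7.
King squares — b1: attacked by Bd3; a2: attacked by Ka3; b2: attacked by Nd1.
White has no legal moves → checkmate.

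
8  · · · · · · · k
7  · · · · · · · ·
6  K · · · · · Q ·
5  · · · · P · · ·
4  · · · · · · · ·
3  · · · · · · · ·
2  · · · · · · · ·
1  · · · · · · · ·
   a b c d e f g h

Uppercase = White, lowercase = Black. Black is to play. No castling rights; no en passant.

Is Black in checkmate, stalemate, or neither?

stalemate

Black to move; black king on h8.
In check: no.
King squares — g7: attacked by Qg6; h7: attacked by Qg6; g8: attacked by Qg6.
Legal moves for Black: none.
Not in check and no legal moves → stalemate.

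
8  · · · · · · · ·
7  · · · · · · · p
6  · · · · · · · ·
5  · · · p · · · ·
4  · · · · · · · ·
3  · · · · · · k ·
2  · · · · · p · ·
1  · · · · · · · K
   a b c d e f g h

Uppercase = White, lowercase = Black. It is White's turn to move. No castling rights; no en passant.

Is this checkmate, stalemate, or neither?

stalemate

White to move; white king on h1.
In check: no.
King squares — g1: attacked by Pf2; g2: attacked by Kg3; h2: attacked by Kg3.
Legal moves for White: none.
Not in check and no legal moves → stalemate.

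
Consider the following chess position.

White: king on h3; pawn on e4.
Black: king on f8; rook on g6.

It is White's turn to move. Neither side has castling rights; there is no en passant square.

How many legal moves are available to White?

3

White to move; king on h3.
In check: no.
Legal moves: Kh4, Kh2, e5.
Count: 3.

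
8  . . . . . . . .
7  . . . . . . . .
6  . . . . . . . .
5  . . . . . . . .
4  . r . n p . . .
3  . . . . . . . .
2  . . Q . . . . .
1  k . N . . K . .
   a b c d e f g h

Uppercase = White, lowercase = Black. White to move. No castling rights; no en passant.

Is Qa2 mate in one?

yes

After Qa2: black king on a1; in check: yes, from the white queen on a2.
King squares — b1: attacked by Qa2; a2: attacked by Nc1; b2: attacked by Qa2.
Black has no legal moves → checkmate.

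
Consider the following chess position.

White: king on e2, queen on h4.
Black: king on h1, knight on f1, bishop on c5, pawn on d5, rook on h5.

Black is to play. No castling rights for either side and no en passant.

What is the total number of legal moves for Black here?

4

Black to move; king on h1.
In check: yes, from the white queen on h4.
Legal moves: Kg2, Kg1, Rxh4, Nh2.
Count: 4.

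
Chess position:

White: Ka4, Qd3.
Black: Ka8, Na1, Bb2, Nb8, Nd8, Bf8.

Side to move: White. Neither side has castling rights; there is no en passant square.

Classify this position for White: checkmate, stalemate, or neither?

neither

White to move; white king on a4.
In check: no.
Legal moves for White include: Kb5, Ka5, Qxd8, Qh7, Qd7, Qg6, Qd6, Qa6+, Qf5, Qd5+, Qb5, Qe4+, Qd4, Qc4, Qh3, Qg3, Qf3+, Qe3, ... (list truncated; more exist).
White has legal moves and is not in check → neither.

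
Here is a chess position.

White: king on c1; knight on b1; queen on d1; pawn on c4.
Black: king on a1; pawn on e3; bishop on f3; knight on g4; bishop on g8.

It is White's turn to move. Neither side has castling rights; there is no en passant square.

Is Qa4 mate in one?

After Qa4: black king on a1; in check: yes, from the white queen on a4.
King squares — b1: attacked by Kc1; a2: attacked by Qa4; b2: attacked by Kc1.
Black has no legal moves → checkmate.

yes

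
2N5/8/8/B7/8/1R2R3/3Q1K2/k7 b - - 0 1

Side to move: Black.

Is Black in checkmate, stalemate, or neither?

stalemate

Black to move; black king on a1.
In check: no.
King squares — b1: attacked by Rb3; a2: attacked by Qd2; b2: attacked by Qd2.
Legal moves for Black: none.
Not in check and no legal moves → stalemate.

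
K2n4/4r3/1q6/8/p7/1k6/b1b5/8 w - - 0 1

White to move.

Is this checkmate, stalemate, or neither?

White to move; white king on a8.
In check: no.
King squares — a7: attacked by Qb6; b7: attacked by Qb6; b8: attacked by Qb6.
Legal moves for White: none.
Not in check and no legal moves → stalemate.

stalemate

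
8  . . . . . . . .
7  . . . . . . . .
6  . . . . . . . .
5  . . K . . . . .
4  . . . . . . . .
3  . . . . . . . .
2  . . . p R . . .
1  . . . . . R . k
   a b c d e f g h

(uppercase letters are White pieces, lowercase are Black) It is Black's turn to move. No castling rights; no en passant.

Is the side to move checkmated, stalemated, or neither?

Black to move; black king on h1.
In check: yes, from the white rook on f1.
King squares — g1: attacked by Rf1; g2: attacked by Re2; h2: attacked by Re2.
Legal moves for Black: none.
In check with no legal moves → checkmate.

checkmate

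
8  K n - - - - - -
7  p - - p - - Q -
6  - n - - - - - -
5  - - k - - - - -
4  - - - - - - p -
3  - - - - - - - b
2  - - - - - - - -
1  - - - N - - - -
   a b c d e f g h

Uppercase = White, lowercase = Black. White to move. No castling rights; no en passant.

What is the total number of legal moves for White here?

3

White to move; king on a8.
In check: yes, from the black knight on b6.
Legal moves: Kxb8, Kb7, Kxa7.
Count: 3.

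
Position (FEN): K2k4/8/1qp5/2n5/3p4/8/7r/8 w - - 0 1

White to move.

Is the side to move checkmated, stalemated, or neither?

White to move; white king on a8.
In check: no.
King squares — a7: attacked by Qb6; b7: attacked by Nc5; b8: attacked by Qb6.
Legal moves for White: none.
Not in check and no legal moves → stalemate.

stalemate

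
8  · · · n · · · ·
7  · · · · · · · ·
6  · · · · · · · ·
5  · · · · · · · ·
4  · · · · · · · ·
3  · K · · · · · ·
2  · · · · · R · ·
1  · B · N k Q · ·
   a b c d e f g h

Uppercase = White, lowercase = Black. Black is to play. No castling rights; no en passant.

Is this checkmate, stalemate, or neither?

checkmate

Black to move; black king on e1.
In check: yes, from the white queen on f1.
King squares — d1: attacked by Qf1; f1: attacked by Rf2; d2: attacked by Rf2; e2: attacked by Qf1; f2: attacked by Nd1.
Legal moves for Black: none.
In check with no legal moves → checkmate.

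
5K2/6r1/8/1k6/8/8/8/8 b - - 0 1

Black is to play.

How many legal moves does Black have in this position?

Black to move; king on b5.
In check: no.
Legal moves: Rg8+, Rh7, Rf7+, Re7, Rd7, Rc7, Rb7, Ra7, Rg6, Rg5, Rg4, Rg3, Rg2, Rg1, Kc6, Kb6, Ka6, Kc5, Ka5, Kc4, Kb4, Ka4.
Count: 22.

22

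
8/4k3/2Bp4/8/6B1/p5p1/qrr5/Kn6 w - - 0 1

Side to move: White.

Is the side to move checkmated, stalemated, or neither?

checkmate

White to move; white king on a1.
In check: yes, from the black queen on a2.
King squares — b1: attacked by Qa2; a2: attacked by Rb2; b2: attacked by Qa2.
Legal moves for White: none.
In check with no legal moves → checkmate.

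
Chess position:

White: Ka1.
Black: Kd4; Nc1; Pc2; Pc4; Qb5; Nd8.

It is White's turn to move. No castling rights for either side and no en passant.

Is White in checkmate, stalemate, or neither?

stalemate

White to move; white king on a1.
In check: no.
King squares — b1: attacked by Pc2; a2: attacked by Nc1; b2: attacked by Qb5.
Legal moves for White: none.
Not in check and no legal moves → stalemate.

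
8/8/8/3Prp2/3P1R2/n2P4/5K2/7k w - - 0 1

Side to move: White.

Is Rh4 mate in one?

yes

After Rh4: black king on h1; in check: yes, from the white rook on h4.
King squares — g1: attacked by Kf2; g2: attacked by Kf2; h2: attacked by Rh4.
Black has no legal moves → checkmate.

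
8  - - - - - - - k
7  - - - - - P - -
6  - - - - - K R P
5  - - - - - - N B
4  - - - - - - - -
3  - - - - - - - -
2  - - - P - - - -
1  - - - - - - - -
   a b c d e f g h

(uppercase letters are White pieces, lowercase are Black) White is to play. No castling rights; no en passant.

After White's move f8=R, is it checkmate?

yes

After f8=R: black king on h8; in check: yes, from the white rook on f8.
King squares — g7: attacked by Kf6; h7: attacked by Ng5; g8: attacked by Rg6.
Black has no legal moves → checkmate.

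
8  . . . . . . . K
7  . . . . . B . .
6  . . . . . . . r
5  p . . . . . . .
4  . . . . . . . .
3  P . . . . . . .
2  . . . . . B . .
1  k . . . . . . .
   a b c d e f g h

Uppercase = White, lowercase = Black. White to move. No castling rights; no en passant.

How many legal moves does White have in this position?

White to move; king on h8.
In check: yes, from the black rook on h6.
Legal moves: Kg8, Kg7.
Count: 2.

2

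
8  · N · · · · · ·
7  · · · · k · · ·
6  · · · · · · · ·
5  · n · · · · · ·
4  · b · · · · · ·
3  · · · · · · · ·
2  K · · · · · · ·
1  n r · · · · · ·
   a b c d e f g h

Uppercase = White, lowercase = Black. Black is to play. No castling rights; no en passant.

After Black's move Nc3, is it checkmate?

After Nc3: white king on a2; in check: yes, from the black knight on c3.
King squares — a1: attacked by Rb1; b1: attacked by Nc3; b2: attacked by Rb1; a3: attacked by Bb4; b3: attacked by Na1.
White has no legal moves → checkmate.

yes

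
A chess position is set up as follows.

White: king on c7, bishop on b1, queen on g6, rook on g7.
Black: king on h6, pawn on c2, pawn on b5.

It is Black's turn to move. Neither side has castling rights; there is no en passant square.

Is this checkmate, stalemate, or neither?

Black to move; black king on h6.
In check: yes, from the white queen on g6.
King squares — g5: attacked by Qg6; h5: attacked by Qg6; g6: attacked by Rg7; g7: attacked by Qg6; h7: attacked by Qg6.
Legal moves for Black: none.
In check with no legal moves → checkmate.

checkmate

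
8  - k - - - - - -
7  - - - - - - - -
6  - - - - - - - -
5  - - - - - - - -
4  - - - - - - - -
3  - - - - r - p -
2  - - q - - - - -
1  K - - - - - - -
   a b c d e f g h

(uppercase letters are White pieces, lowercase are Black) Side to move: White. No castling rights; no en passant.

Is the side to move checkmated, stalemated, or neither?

White to move; white king on a1.
In check: no.
King squares — b1: attacked by Qc2; a2: attacked by Qc2; b2: attacked by Qc2.
Legal moves for White: none.
Not in check and no legal moves → stalemate.

stalemate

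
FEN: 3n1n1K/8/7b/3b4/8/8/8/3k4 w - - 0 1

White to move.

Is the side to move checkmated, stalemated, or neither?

White to move; white king on h8.
In check: no.
King squares — g7: attacked by Bh6; h7: attacked by Nf8; g8: attacked by Bd5.
Legal moves for White: none.
Not in check and no legal moves → stalemate.

stalemate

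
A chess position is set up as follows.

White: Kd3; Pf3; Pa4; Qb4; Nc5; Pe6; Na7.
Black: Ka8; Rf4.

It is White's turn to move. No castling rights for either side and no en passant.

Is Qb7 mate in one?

After Qb7: black king on a8; in check: yes, from the white queen on b7.
King squares — a7: attacked by Qb7; b7: attacked by Nc5; b8: attacked by Qb7.
Black has no legal moves → checkmate.

yes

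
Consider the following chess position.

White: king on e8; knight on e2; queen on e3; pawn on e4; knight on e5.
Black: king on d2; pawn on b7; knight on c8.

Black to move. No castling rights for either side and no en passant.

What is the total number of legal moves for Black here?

Black to move; king on d2.
In check: yes, from the white queen on e3.
Legal moves: Kxe3, Kc2, Ke1, Kd1.
Count: 4.

4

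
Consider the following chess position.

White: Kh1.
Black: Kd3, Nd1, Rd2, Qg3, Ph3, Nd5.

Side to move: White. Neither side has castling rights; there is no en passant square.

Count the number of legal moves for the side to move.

0

White to move; king on h1.
In check: no.
Legal moves: none.
Count: 0.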